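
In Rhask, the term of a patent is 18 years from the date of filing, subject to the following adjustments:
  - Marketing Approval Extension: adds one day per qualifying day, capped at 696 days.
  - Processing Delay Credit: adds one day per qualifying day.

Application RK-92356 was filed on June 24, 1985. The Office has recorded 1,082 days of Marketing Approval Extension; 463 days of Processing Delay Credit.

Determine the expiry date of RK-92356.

Base term: filing date + 18 years → 24 June 2003.
Marketing Approval Extension: 1082 days claimed exceeds the 696-day cap, so +696 days → 20 May 2005.
Processing Delay Credit: +463 days → 26 August 2006.

2006-08-26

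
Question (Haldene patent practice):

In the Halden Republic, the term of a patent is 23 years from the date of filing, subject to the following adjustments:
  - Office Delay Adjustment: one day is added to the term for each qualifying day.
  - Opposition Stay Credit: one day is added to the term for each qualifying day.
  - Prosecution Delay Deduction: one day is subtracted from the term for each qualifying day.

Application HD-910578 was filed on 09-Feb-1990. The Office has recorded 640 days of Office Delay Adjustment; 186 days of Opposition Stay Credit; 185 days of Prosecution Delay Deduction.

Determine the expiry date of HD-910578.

Base term: filing date + 23 years → 9 February 2013.
Office Delay Adjustment: +640 days → 11 November 2014.
Opposition Stay Credit: +186 days → 16 May 2015.
Prosecution Delay Deduction: −185 days → 12 November 2014.

November 12, 2014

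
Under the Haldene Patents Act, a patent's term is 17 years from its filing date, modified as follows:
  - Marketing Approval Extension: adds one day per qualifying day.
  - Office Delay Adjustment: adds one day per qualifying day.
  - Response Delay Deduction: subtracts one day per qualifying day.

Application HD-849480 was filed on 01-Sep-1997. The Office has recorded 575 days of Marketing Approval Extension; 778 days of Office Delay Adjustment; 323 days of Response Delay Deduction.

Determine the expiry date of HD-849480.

2017-06-27

Base term: filing date + 17 years → 1 September 2014.
Marketing Approval Extension: +575 days → 29 March 2016.
Office Delay Adjustment: +778 days → 16 May 2018.
Response Delay Deduction: −323 days → 27 June 2017.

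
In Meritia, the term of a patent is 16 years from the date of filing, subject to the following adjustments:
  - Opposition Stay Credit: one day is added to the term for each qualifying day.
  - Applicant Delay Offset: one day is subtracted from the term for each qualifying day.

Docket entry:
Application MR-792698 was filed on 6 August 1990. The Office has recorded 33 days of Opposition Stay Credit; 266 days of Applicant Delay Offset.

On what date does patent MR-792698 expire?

2005-12-16

Base term: filing date + 16 years → 6 August 2006.
Opposition Stay Credit: +33 days → 8 September 2006.
Applicant Delay Offset: −266 days → 16 December 2005.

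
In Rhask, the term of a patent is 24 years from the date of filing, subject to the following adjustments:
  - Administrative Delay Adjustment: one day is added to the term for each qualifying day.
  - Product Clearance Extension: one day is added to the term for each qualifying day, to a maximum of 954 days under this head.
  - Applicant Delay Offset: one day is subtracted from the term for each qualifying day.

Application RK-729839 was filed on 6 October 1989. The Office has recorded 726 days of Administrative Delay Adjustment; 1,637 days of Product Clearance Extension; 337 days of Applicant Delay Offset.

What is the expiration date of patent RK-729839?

Base term: filing date + 24 years → 6 October 2013.
Administrative Delay Adjustment: +726 days → 2 October 2015.
Product Clearance Extension: 1637 days claimed exceeds the 954-day cap, so +954 days → 13 May 2018.
Applicant Delay Offset: −337 days → 10 June 2017.

June 10, 2017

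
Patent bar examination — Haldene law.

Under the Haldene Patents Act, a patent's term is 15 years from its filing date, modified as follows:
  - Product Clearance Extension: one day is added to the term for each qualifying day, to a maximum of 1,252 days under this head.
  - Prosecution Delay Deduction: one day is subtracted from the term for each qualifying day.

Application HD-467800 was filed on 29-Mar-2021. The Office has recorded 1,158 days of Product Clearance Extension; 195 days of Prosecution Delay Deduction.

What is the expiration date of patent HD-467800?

November 17, 2038

Base term: filing date + 15 years → 29 March 2036.
Product Clearance Extension: 1158 days (within the 1252-day cap) → +1158 days → 31 May 2039.
Prosecution Delay Deduction: −195 days → 17 November 2038.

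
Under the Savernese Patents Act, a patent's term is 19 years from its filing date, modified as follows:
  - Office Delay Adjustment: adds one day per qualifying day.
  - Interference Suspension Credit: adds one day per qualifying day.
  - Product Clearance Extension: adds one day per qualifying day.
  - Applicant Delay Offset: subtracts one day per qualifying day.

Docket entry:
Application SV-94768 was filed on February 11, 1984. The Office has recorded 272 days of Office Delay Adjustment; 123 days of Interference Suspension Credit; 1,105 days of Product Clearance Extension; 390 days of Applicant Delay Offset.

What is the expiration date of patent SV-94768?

Base term: filing date + 19 years → 11 February 2003.
Office Delay Adjustment: +272 days → 10 November 2003.
Interference Suspension Credit: +123 days → 12 March 2004.
Product Clearance Extension: +1105 days → 22 March 2007.
Applicant Delay Offset: −390 days → 25 February 2006.

2006-02-25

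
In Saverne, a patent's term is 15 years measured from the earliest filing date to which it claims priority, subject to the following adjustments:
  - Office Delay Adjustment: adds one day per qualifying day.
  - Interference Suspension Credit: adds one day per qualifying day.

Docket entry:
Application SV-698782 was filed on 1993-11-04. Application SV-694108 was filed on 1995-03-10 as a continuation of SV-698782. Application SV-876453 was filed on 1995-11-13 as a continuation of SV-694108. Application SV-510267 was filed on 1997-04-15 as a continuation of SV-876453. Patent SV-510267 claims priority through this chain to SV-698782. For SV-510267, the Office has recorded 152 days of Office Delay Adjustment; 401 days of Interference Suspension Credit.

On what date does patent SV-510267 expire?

May 11, 2010

Earliest priority filing: 4 November 1993.
Base term: 4 November 1993 + 15 years → 4 November 2008.
Office Delay Adjustment: +152 days → 5 April 2009.
Interference Suspension Credit: +401 days → 11 May 2010.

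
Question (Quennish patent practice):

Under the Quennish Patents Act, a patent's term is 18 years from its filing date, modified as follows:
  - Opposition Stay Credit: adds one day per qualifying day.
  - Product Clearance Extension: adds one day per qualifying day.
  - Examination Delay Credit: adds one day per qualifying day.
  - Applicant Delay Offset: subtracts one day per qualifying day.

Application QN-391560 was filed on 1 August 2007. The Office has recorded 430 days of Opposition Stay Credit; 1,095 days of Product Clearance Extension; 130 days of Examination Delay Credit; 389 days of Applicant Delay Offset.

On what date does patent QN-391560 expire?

2029-01-18

Base term: filing date + 18 years → 1 August 2025.
Opposition Stay Credit: +430 days → 5 October 2026.
Product Clearance Extension: +1095 days → 4 October 2029.
Examination Delay Credit: +130 days → 11 February 2030.
Applicant Delay Offset: −389 days → 18 January 2029.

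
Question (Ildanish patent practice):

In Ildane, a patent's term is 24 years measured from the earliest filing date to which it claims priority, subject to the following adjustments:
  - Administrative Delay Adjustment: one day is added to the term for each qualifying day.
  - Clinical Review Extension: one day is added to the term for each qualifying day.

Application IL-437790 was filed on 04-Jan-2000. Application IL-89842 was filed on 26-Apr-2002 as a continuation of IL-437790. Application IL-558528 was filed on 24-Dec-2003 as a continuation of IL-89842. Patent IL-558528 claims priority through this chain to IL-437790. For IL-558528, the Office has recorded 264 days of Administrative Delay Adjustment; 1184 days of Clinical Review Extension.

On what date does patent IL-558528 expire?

Earliest priority filing: 4 January 2000.
Base term: 4 January 2000 + 24 years → 4 January 2024.
Administrative Delay Adjustment: +264 days → 24 September 2024.
Clinical Review Extension: +1184 days → 22 December 2027.

December 22, 2027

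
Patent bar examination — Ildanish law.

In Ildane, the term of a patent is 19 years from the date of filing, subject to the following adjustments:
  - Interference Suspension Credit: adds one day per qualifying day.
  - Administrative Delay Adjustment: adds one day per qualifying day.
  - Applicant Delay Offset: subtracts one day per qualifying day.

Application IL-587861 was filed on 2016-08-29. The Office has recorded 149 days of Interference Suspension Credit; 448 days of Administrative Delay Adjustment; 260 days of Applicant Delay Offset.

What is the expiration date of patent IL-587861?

Base term: filing date + 19 years → 29 August 2035.
Interference Suspension Credit: +149 days → 25 January 2036.
Administrative Delay Adjustment: +448 days → 17 April 2037.
Applicant Delay Offset: −260 days → 31 July 2036.

2036-07-31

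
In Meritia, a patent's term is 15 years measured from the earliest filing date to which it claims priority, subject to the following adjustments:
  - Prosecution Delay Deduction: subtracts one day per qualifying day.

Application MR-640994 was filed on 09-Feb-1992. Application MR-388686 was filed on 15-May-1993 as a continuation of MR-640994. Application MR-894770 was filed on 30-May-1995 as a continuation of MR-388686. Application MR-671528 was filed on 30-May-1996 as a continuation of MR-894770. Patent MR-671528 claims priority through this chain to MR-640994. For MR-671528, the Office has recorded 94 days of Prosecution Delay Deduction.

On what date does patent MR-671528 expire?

November 7, 2006

Earliest priority filing: 9 February 1992.
Base term: 9 February 1992 + 15 years → 9 February 2007.
Prosecution Delay Deduction: −94 days → 7 November 2006.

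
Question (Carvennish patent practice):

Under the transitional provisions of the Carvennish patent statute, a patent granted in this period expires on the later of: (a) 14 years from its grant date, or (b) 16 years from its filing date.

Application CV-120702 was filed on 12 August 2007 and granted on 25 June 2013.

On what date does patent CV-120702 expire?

(a) grant + 14 years → 25 June 2027.
(b) filing + 16 years → 12 August 2023.
Later of the two: 25 June 2027.

2027-06-25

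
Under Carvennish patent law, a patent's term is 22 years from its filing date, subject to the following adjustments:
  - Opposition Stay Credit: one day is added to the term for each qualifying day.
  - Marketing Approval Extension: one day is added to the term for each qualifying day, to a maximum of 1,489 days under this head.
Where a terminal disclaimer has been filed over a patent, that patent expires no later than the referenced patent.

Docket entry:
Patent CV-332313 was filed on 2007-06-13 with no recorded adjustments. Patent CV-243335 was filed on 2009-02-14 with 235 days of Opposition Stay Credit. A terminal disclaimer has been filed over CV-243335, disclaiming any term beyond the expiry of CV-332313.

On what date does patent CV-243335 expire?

2029-06-13

Natural term of CV-243335:
  Base: filing + 22 years → 14 February 2031.
  Opposition Stay Credit: +235 days → 7 October 2031.
Expiry of referenced patent CV-332313:
  Base: filing + 22 years → 13 June 2029.
Terminal disclaimer: CV-243335 expires on the earlier of 7 October 2031 and 13 June 2029.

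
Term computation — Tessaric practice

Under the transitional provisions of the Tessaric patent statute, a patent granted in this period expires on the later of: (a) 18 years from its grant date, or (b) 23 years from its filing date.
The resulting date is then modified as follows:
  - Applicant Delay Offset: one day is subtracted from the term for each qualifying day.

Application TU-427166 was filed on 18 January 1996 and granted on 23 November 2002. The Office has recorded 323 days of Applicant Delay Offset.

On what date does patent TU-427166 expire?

(a) grant + 18 years → 23 November 2020.
(b) filing + 23 years → 18 January 2019.
Later of the two: 23 November 2020.
Applicant Delay Offset: −323 days → 5 January 2020.

2020-01-05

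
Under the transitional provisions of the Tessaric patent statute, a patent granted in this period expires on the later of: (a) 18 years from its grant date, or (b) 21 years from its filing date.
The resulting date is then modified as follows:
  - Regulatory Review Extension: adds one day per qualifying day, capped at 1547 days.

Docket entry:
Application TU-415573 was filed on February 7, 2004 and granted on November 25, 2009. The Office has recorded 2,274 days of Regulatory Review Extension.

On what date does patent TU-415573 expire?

(a) grant + 18 years → 25 November 2027.
(b) filing + 21 years → 7 February 2025.
Later of the two: 25 November 2027.
Regulatory Review Extension: 2274 days claimed exceeds the 1547-day cap, so +1547 days → 19 February 2032.

February 19, 2032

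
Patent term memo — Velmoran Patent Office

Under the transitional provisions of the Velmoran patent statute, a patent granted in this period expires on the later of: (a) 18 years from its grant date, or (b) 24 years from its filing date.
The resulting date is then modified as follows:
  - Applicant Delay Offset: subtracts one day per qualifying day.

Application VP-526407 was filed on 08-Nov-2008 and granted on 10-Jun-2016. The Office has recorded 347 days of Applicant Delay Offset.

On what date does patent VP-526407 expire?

2033-06-28

(a) grant + 18 years → 10 June 2034.
(b) filing + 24 years → 8 November 2032.
Later of the two: 10 June 2034.
Applicant Delay Offset: −347 days → 28 June 2033.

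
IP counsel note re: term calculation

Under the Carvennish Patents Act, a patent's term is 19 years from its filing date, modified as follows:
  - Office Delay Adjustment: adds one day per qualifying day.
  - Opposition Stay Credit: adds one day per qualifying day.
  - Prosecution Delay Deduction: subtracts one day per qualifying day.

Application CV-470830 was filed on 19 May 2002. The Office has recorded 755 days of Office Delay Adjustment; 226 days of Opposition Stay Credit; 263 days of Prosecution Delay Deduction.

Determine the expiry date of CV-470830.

Base term: filing date + 19 years → 19 May 2021.
Office Delay Adjustment: +755 days → 13 June 2023.
Opposition Stay Credit: +226 days → 25 January 2024.
Prosecution Delay Deduction: −263 days → 7 May 2023.

2023-05-07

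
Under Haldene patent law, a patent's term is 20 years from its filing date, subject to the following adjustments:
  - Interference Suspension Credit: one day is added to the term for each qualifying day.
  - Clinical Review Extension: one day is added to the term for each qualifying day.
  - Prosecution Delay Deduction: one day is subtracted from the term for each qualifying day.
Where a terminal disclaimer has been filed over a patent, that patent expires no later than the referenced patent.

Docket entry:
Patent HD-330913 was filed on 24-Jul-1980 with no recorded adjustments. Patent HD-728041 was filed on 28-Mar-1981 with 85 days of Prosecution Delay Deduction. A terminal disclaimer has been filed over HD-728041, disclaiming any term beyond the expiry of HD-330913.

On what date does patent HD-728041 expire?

2000-07-24

Natural term of HD-728041:
  Base: filing + 20 years → 28 March 2001.
  Prosecution Delay Deduction: −85 days → 2 January 2001.
Expiry of referenced patent HD-330913:
  Base: filing + 20 years → 24 July 2000.
Terminal disclaimer: HD-728041 expires on the earlier of 2 January 2001 and 24 July 2000.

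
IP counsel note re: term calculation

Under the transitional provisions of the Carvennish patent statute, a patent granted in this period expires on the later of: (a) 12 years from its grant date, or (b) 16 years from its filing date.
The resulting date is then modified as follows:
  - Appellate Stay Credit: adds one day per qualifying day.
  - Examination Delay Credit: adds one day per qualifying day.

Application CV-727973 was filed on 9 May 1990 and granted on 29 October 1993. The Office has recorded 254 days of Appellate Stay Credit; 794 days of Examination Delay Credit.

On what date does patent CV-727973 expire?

2009-03-22

(a) grant + 12 years → 29 October 2005.
(b) filing + 16 years → 9 May 2006.
Later of the two: 9 May 2006.
Appellate Stay Credit: +254 days → 18 January 2007.
Examination Delay Credit: +794 days → 22 March 2009.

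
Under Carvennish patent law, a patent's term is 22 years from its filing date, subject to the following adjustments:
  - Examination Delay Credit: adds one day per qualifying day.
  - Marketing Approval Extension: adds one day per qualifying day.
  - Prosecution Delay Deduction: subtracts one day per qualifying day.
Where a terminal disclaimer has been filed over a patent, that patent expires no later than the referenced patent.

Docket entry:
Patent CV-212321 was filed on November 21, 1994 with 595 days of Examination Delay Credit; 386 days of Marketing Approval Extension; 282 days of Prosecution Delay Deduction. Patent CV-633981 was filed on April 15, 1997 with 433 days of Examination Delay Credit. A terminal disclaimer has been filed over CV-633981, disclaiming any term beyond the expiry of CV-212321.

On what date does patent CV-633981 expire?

2018-10-21

Natural term of CV-633981:
  Base: filing + 22 years → 15 April 2019.
  Examination Delay Credit: +433 days → 21 June 2020.
Expiry of referenced patent CV-212321:
  Base: filing + 22 years → 21 November 2016.
  Examination Delay Credit: +595 days → 9 July 2018.
  Marketing Approval Extension: +386 days → 30 July 2019.
  Prosecution Delay Deduction: −282 days → 21 October 2018.
Terminal disclaimer: CV-633981 expires on the earlier of 21 June 2020 and 21 October 2018.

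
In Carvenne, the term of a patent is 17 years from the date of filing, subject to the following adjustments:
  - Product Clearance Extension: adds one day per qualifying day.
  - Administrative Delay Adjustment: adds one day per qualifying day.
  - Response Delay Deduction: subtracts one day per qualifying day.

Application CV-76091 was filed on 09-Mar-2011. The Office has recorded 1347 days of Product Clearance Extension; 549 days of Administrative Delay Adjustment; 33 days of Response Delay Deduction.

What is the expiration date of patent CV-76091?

Base term: filing date + 17 years → 9 March 2028.
Product Clearance Extension: +1347 days → 16 November 2031.
Administrative Delay Adjustment: +549 days → 18 May 2033.
Response Delay Deduction: −33 days → 15 April 2033.

2033-04-15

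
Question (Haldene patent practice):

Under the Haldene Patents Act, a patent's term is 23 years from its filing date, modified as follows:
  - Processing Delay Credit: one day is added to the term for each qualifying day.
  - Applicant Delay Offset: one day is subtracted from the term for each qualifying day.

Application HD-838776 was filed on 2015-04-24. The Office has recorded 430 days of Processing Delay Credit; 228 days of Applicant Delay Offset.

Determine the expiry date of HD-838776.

Base term: filing date + 23 years → 24 April 2038.
Processing Delay Credit: +430 days → 28 June 2039.
Applicant Delay Offset: −228 days → 12 November 2038.

2038-11-12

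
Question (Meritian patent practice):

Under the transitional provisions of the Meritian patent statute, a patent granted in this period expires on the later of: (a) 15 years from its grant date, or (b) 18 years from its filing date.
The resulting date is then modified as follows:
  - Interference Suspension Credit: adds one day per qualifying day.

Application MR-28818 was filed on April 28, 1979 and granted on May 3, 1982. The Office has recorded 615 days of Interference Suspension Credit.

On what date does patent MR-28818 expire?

January 8, 1999

(a) grant + 15 years → 3 May 1997.
(b) filing + 18 years → 28 April 1997.
Later of the two: 3 May 1997.
Interference Suspension Credit: +615 days → 8 January 1999.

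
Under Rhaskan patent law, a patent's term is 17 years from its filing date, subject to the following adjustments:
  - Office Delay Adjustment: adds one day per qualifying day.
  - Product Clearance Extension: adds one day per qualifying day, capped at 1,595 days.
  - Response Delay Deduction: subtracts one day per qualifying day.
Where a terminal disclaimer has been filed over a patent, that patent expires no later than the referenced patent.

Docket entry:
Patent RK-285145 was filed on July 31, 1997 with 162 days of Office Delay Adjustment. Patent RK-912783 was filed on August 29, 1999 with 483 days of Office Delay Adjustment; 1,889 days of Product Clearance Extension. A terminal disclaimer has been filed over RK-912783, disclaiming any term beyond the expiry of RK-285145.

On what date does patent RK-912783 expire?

2015-01-09

Natural term of RK-912783:
  Base: filing + 17 years → 29 August 2016.
  Office Delay Adjustment: +483 days → 25 December 2017.
  Product Clearance Extension: 1889 days claimed exceeds the 1595-day cap, so +1595 days → 8 May 2022.
Expiry of referenced patent RK-285145:
  Base: filing + 17 years → 31 July 2014.
  Office Delay Adjustment: +162 days → 9 January 2015.
Terminal disclaimer: RK-912783 expires on the earlier of 8 May 2022 and 9 January 2015.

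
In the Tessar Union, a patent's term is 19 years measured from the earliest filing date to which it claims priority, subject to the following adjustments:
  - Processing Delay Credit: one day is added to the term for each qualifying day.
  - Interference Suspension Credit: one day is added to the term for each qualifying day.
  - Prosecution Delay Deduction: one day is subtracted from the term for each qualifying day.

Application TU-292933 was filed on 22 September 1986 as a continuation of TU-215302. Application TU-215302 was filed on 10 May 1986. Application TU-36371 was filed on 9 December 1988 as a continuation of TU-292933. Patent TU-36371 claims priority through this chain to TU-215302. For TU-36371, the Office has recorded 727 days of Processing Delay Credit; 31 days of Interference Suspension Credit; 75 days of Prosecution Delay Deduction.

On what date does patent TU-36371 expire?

Earliest priority filing: 10 May 1986.
Base term: 10 May 1986 + 19 years → 10 May 2005.
Processing Delay Credit: +727 days → 7 May 2007.
Interference Suspension Credit: +31 days → 7 June 2007.
Prosecution Delay Deduction: −75 days → 24 March 2007.

March 24, 2007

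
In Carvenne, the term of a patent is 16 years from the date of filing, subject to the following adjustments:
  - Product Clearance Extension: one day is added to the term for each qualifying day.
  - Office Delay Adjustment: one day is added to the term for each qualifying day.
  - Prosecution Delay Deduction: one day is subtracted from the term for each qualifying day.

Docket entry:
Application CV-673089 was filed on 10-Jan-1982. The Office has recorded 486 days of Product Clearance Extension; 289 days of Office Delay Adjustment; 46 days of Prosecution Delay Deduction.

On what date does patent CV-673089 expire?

2000-01-09

Base term: filing date + 16 years → 10 January 1998.
Product Clearance Extension: +486 days → 11 May 1999.
Office Delay Adjustment: +289 days → 24 February 2000.
Prosecution Delay Deduction: −46 days → 9 January 2000.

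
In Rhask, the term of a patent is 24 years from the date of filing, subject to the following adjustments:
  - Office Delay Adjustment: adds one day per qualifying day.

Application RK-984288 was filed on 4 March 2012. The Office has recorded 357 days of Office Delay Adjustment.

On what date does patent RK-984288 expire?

2037-02-24

Base term: filing date + 24 years → 4 March 2036.
Office Delay Adjustment: +357 days → 24 February 2037.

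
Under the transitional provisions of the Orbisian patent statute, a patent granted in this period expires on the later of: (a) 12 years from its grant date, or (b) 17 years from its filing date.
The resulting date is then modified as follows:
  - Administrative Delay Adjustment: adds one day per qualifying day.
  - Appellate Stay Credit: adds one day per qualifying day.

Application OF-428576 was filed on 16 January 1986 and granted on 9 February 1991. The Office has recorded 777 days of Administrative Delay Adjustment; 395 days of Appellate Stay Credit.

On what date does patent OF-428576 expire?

(a) grant + 12 years → 9 February 2003.
(b) filing + 17 years → 16 January 2003.
Later of the two: 9 February 2003.
Administrative Delay Adjustment: +777 days → 27 March 2005.
Appellate Stay Credit: +395 days → 26 April 2006.

2006-04-26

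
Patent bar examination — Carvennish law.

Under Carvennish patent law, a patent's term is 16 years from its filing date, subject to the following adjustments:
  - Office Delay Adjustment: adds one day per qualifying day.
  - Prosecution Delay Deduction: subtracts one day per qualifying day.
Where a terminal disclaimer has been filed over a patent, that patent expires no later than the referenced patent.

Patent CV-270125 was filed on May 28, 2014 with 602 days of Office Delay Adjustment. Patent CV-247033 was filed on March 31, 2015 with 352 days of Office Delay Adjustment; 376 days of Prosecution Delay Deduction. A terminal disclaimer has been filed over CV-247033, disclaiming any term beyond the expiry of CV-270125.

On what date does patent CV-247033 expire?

Natural term of CV-247033:
  Base: filing + 16 years → 31 March 2031.
  Office Delay Adjustment: +352 days → 17 March 2032.
  Prosecution Delay Deduction: −376 days → 7 March 2031.
Expiry of referenced patent CV-270125:
  Base: filing + 16 years → 28 May 2030.
  Office Delay Adjustment: +602 days → 20 January 2032.
Terminal disclaimer: CV-247033 expires on the earlier of 7 March 2031 and 20 January 2032.

March 7, 2031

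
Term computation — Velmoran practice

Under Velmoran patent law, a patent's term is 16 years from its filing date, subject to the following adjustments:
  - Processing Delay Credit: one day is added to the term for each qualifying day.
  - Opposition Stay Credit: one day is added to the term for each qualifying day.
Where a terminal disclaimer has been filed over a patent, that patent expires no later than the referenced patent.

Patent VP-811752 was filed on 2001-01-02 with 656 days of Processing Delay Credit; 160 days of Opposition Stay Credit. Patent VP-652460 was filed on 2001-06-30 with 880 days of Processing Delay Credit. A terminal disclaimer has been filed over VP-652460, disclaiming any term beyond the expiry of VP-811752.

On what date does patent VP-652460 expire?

2019-03-29

Natural term of VP-652460:
  Base: filing + 16 years → 30 June 2017.
  Processing Delay Credit: +880 days → 27 November 2019.
Expiry of referenced patent VP-811752:
  Base: filing + 16 years → 2 January 2017.
  Processing Delay Credit: +656 days → 20 October 2018.
  Opposition Stay Credit: +160 days → 29 March 2019.
Terminal disclaimer: VP-652460 expires on the earlier of 27 November 2019 and 29 March 2019.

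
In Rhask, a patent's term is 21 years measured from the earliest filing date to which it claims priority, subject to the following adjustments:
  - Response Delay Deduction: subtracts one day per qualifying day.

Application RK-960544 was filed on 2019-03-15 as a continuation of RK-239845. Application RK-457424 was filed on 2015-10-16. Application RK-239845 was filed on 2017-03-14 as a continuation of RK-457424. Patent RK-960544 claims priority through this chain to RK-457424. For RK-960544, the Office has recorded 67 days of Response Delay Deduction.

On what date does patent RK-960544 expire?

Earliest priority filing: 16 October 2015.
Base term: 16 October 2015 + 21 years → 16 October 2036.
Response Delay Deduction: −67 days → 10 August 2036.

2036-08-10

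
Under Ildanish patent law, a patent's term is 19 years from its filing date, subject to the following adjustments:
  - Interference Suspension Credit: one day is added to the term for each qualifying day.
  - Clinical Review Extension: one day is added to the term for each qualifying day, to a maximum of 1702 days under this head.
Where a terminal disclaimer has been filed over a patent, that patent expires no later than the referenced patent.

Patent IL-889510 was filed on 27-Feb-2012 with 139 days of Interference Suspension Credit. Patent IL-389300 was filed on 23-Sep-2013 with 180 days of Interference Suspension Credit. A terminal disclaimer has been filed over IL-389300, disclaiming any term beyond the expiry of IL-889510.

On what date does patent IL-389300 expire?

Natural term of IL-389300:
  Base: filing + 19 years → 23 September 2032.
  Interference Suspension Credit: +180 days → 22 March 2033.
Expiry of referenced patent IL-889510:
  Base: filing + 19 years → 27 February 2031.
  Interference Suspension Credit: +139 days → 16 July 2031.
Terminal disclaimer: IL-389300 expires on the earlier of 22 March 2033 and 16 July 2031.

July 16, 2031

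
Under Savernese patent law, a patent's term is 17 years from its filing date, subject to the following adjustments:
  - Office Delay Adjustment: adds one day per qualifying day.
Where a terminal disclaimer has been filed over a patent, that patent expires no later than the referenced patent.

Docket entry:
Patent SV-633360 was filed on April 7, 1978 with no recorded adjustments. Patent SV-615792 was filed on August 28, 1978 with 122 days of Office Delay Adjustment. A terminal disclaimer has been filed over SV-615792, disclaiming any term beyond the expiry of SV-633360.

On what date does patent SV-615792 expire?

1995-04-07

Natural term of SV-615792:
  Base: filing + 17 years → 28 August 1995.
  Office Delay Adjustment: +122 days → 28 December 1995.
Expiry of referenced patent SV-633360:
  Base: filing + 17 years → 7 April 1995.
Terminal disclaimer: SV-615792 expires on the earlier of 28 December 1995 and 7 April 1995.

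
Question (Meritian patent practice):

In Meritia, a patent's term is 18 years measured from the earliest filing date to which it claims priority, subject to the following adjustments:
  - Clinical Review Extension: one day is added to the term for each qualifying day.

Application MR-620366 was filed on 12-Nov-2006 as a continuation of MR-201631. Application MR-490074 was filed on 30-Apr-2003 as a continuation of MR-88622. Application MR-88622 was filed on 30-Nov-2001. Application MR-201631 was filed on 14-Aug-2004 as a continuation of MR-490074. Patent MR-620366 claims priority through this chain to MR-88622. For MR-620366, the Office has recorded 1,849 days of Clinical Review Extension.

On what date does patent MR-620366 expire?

Earliest priority filing: 30 November 2001.
Base term: 30 November 2001 + 18 years → 30 November 2019.
Clinical Review Extension: +1849 days → 22 December 2024.

2024-12-22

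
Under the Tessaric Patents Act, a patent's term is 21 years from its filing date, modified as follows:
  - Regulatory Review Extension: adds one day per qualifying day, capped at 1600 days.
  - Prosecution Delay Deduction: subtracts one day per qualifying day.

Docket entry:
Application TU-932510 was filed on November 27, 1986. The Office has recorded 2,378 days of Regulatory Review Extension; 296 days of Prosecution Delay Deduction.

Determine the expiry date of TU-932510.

Base term: filing date + 21 years → 27 November 2007.
Regulatory Review Extension: 2378 days claimed exceeds the 1600-day cap, so +1600 days → 14 April 2012.
Prosecution Delay Deduction: −296 days → 23 June 2011.

June 23, 2011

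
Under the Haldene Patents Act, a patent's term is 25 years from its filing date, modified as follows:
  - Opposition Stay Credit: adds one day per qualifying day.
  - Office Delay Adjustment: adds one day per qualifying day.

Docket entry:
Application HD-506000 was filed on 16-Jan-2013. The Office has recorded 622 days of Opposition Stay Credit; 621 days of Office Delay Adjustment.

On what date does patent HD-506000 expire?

Base term: filing date + 25 years → 16 January 2038.
Opposition Stay Credit: +622 days → 30 September 2039.
Office Delay Adjustment: +621 days → 12 June 2041.

June 12, 2041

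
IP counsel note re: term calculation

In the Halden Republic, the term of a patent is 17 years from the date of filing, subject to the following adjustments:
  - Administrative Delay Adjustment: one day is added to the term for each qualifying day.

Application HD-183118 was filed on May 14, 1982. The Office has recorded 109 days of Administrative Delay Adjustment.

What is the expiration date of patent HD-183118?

1999-08-31

Base term: filing date + 17 years → 14 May 1999.
Administrative Delay Adjustment: +109 days → 31 August 1999.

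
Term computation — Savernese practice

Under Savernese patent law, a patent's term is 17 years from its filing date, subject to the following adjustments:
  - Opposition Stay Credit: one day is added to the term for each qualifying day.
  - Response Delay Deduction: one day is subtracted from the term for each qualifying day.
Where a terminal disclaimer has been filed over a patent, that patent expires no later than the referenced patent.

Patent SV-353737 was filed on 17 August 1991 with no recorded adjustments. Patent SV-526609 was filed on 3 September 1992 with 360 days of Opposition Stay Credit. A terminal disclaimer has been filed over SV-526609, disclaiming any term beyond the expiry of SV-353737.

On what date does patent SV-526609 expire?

Natural term of SV-526609:
  Base: filing + 17 years → 3 September 2009.
  Opposition Stay Credit: +360 days → 29 August 2010.
Expiry of referenced patent SV-353737:
  Base: filing + 17 years → 17 August 2008.
Terminal disclaimer: SV-526609 expires on the earlier of 29 August 2010 and 17 August 2008.

2008-08-17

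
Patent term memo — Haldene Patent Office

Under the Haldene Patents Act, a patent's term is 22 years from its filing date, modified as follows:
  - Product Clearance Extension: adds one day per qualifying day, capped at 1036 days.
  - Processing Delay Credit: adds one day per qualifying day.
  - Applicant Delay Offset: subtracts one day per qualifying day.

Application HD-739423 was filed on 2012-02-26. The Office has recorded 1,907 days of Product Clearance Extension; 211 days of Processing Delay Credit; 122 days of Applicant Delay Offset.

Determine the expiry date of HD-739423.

March 27, 2037

Base term: filing date + 22 years → 26 February 2034.
Product Clearance Extension: 1907 days claimed exceeds the 1036-day cap, so +1036 days → 28 December 2036.
Processing Delay Credit: +211 days → 27 July 2037.
Applicant Delay Offset: −122 days → 27 March 2037.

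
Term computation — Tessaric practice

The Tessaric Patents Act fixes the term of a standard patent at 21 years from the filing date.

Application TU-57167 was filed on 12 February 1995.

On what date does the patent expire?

2016-02-12

Filing date + 21 years → 12 February 2016.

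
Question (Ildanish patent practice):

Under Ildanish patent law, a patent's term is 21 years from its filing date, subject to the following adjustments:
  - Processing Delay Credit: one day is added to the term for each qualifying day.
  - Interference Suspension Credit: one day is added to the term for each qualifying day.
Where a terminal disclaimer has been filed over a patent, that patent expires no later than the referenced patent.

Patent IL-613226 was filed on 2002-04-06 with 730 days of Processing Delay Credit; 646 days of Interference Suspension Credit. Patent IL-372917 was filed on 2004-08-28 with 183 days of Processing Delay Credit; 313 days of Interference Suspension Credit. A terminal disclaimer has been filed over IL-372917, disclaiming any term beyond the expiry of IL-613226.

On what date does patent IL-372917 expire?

January 6, 2027

Natural term of IL-372917:
  Base: filing + 21 years → 28 August 2025.
  Processing Delay Credit: +183 days → 27 February 2026.
  Interference Suspension Credit: +313 days → 6 January 2027.
Expiry of referenced patent IL-613226:
  Base: filing + 21 years → 6 April 2023.
  Processing Delay Credit: +730 days → 5 April 2025.
  Interference Suspension Credit: +646 days → 11 January 2027.
Terminal disclaimer: IL-372917 expires on the earlier of 6 January 2027 and 11 January 2027.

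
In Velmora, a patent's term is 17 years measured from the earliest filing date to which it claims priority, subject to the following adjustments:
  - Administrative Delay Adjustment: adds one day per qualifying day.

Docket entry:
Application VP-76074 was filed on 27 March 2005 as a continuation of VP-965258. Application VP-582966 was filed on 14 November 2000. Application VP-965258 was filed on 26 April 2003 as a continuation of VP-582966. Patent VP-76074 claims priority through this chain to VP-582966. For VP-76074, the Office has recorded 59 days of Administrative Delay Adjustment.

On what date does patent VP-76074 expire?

Earliest priority filing: 14 November 2000.
Base term: 14 November 2000 + 17 years → 14 November 2017.
Administrative Delay Adjustment: +59 days → 12 January 2018.

January 12, 2018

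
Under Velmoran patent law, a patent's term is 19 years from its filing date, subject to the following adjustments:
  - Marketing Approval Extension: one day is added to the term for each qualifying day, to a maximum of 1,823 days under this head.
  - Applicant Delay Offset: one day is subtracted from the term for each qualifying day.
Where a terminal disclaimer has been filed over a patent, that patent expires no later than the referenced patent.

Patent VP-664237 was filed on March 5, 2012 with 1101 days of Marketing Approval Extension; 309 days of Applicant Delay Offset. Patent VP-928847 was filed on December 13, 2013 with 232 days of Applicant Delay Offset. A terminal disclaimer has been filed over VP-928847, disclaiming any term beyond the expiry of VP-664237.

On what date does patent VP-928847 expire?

2032-04-25

Natural term of VP-928847:
  Base: filing + 19 years → 13 December 2032.
  Applicant Delay Offset: −232 days → 25 April 2032.
Expiry of referenced patent VP-664237:
  Base: filing + 19 years → 5 March 2031.
  Marketing Approval Extension: 1101 days (within the 1823-day cap) → +1101 days → 10 March 2034.
  Applicant Delay Offset: −309 days → 5 May 2033.
Terminal disclaimer: VP-928847 expires on the earlier of 25 April 2032 and 5 May 2033.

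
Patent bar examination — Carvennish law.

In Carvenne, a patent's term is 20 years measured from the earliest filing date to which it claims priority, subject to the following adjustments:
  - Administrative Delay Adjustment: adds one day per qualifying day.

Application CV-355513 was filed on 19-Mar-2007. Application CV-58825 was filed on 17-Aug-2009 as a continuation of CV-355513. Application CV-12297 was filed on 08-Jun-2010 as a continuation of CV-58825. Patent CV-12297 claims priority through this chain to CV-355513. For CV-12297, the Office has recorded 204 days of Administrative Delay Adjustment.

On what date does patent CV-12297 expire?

October 9, 2027

Earliest priority filing: 19 March 2007.
Base term: 19 March 2007 + 20 years → 19 March 2027.
Administrative Delay Adjustment: +204 days → 9 October 2027.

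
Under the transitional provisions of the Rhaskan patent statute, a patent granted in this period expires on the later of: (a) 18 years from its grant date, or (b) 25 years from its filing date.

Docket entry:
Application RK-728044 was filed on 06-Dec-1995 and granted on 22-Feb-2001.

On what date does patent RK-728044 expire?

(a) grant + 18 years → 22 February 2019.
(b) filing + 25 years → 6 December 2020.
Later of the two: 6 December 2020.

2020-12-06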